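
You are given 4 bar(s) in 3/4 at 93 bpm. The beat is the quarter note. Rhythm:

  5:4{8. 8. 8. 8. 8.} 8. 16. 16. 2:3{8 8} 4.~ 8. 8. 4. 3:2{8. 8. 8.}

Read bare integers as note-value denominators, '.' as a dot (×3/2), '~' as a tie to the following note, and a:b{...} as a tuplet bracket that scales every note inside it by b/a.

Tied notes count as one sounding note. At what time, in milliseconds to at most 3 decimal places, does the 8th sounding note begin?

note 8 onset = 33/8b = 2661.29ms

1. 0.0ms @ 0 + 387.097ms (3/5)
2. 387.097ms @ 3/5 + 387.097ms (3/5)
3. 774.194ms @ 6/5 + 387.097ms (3/5)
4. 1161.29ms @ 9/5 + 387.097ms (3/5)
5. 1548.387ms @ 12/5 + 387.097ms (3/5)
6. 1935.484ms @ 3 + 483.871ms (3/4)
7. 2419.355ms @ 15/4 + 241.935ms (3/8)
8. 2661.29ms @ 33/8 + 241.935ms (3/8)
9. 2903.226ms @ 9/2 + 483.871ms (3/4)
10. 3387.097ms @ 21/4 + 483.871ms (3/4)
11. 3870.968ms @ 6 + 1451.613ms (9/4)
12. 5322.581ms @ 33/4 + 483.871ms (3/4)
13. 5806.452ms @ 9 + 967.742ms (3/2)
14. 6774.194ms @ 21/2 + 322.581ms (1/2)
15. 7096.774ms @ 11 + 322.581ms (1/2)
16. 7419.355ms @ 23/2 + 322.581ms (1/2)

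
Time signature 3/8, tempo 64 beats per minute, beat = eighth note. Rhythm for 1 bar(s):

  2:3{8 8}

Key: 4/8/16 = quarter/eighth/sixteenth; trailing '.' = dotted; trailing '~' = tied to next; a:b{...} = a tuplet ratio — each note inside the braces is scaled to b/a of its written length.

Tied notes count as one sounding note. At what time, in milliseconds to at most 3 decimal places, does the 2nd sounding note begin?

1. 0.0ms @ 0 + 1406.25ms (3/2)
2. 1406.25ms @ 3/2 + 1406.25ms (3/2)

note 2 onset = 3/2b = 1406.25ms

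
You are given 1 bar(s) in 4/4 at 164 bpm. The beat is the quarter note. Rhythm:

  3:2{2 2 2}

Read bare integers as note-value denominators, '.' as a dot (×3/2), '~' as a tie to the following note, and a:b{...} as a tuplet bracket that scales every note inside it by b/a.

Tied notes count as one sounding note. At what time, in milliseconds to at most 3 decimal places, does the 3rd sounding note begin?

note 3 onset = 8/3b = 975.61ms

1. 0.0ms @ 0 + 487.805ms (4/3)
2. 487.805ms @ 4/3 + 487.805ms (4/3)
3. 975.61ms @ 8/3 + 487.805ms (4/3)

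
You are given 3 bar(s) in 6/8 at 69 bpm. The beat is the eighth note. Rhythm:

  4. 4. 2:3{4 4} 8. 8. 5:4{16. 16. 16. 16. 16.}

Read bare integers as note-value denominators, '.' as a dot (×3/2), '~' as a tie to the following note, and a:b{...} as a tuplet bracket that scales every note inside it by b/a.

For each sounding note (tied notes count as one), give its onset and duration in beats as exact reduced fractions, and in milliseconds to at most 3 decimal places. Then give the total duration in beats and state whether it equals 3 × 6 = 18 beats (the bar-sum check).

1) 0.0ms=0b +2608.696ms=3b
2) 2608.696ms=3b +2608.696ms=3b
3) 5217.391ms=6b +2608.696ms=3b
4) 7826.087ms=9b +2608.696ms=3b
5) 10434.783ms=12b +1304.348ms=3/2b
6) 11739.13ms=27/2b +1304.348ms=3/2b
7) 13043.478ms=15b +521.739ms=3/5b
8) 13565.217ms=78/5b +521.739ms=3/5b
9) 14086.957ms=81/5b +521.739ms=3/5b
10) 14608.696ms=84/5b +521.739ms=3/5b
11) 15130.435ms=87/5b +521.739ms=3/5b
Σ=18b of 18 (69bpm 6/8) — PASS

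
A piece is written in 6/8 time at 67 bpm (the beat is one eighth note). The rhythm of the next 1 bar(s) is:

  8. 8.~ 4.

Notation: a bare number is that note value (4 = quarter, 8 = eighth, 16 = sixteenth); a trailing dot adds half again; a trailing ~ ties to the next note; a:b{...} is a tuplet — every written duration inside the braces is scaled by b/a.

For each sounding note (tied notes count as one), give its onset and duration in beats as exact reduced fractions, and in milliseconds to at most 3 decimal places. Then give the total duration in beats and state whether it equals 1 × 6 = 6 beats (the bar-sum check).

1) 0.0ms=0b +1343.284ms=3/2b
2) 1343.284ms=3/2b +4029.851ms=9/2b
Σ=6b of 6 (67bpm 6/8) — PASS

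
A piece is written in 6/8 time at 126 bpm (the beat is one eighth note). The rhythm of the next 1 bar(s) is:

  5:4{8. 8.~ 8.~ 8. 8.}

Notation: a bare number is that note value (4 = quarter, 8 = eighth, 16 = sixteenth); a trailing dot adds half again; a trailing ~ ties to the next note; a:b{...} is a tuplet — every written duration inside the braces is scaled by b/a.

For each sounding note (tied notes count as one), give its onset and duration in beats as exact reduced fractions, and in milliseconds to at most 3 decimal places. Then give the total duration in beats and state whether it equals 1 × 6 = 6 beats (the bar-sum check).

1) 0.0ms=0b +571.429ms=6/5b
2) 571.429ms=6/5b +1714.286ms=18/5b
3) 2285.714ms=24/5b +571.429ms=6/5b
Σ=6b of 6 (126bpm 6/8) — PASS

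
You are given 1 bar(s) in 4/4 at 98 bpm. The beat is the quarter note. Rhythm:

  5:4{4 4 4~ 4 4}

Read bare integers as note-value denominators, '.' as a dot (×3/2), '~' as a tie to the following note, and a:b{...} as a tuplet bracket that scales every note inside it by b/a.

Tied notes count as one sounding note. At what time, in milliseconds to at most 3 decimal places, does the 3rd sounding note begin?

note 3 onset = 8/5b = 979.592ms

1. 0.0ms @ 0 + 489.796ms (4/5)
2. 489.796ms @ 4/5 + 489.796ms (4/5)
3. 979.592ms @ 8/5 + 979.592ms (8/5)
4. 1959.184ms @ 16/5 + 489.796ms (4/5)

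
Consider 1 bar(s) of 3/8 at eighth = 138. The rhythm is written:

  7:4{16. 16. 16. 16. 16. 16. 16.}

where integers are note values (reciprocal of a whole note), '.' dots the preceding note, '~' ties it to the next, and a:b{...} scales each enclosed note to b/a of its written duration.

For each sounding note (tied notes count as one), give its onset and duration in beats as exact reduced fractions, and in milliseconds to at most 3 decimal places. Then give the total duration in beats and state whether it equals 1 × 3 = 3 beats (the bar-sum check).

1) 0.0ms=0b +186.335ms=3/7b
2) 186.335ms=3/7b +186.335ms=3/7b
3) 372.671ms=6/7b +186.335ms=3/7b
4) 559.006ms=9/7b +186.335ms=3/7b
5) 745.342ms=12/7b +186.335ms=3/7b
6) 931.677ms=15/7b +186.335ms=3/7b
7) 1118.012ms=18/7b +186.335ms=3/7b
Σ=3b of 3 (138bpm 3/8) — PASS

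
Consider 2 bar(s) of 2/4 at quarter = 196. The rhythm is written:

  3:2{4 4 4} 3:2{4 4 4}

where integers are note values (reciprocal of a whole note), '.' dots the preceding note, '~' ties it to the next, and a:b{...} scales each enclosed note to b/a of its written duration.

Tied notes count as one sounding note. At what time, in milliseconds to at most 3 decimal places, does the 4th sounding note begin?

note 4 onset = 2b = 612.245ms

1. 0.0ms @ 0 + 204.082ms (2/3)
2. 204.082ms @ 2/3 + 204.082ms (2/3)
3. 408.163ms @ 4/3 + 204.082ms (2/3)
4. 612.245ms @ 2 + 204.082ms (2/3)
5. 816.327ms @ 8/3 + 204.082ms (2/3)
6. 1020.408ms @ 10/3 + 204.082ms (2/3)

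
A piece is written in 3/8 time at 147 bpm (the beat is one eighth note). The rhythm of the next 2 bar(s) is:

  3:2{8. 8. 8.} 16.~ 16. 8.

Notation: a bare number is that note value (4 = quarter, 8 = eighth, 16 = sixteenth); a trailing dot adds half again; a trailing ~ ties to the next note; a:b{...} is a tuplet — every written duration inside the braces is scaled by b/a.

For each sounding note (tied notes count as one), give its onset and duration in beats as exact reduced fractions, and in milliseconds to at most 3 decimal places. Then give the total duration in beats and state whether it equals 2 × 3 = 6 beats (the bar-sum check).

1) 0.0ms=0b +408.163ms=1b
2) 408.163ms=1b +408.163ms=1b
3) 816.327ms=2b +408.163ms=1b
4) 1224.49ms=3b +612.245ms=3/2b
5) 1836.735ms=9/2b +612.245ms=3/2b
Σ=6b of 6 (147bpm 3/8) — PASS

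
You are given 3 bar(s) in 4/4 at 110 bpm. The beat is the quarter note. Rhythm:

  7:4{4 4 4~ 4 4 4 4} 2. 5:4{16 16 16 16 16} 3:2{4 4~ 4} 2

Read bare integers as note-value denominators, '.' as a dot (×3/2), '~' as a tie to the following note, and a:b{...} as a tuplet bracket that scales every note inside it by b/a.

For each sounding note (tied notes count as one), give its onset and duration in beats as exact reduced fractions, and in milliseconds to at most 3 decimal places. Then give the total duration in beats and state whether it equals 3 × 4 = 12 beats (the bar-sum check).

1) 0.0ms=0b +311.688ms=4/7b
2) 311.688ms=4/7b +311.688ms=4/7b
3) 623.377ms=8/7b +623.377ms=8/7b
4) 1246.753ms=16/7b +311.688ms=4/7b
5) 1558.442ms=20/7b +311.688ms=4/7b
6) 1870.13ms=24/7b +311.688ms=4/7b
7) 2181.818ms=4b +1636.364ms=3b
8) 3818.182ms=7b +109.091ms=1/5b
9) 3927.273ms=36/5b +109.091ms=1/5b
10) 4036.364ms=37/5b +109.091ms=1/5b
11) 4145.455ms=38/5b +109.091ms=1/5b
12) 4254.545ms=39/5b +109.091ms=1/5b
13) 4363.636ms=8b +363.636ms=2/3b
14) 4727.273ms=26/3b +727.273ms=4/3b
15) 5454.545ms=10b +1090.909ms=2b
Σ=12b of 12 (110bpm 4/4) — PASS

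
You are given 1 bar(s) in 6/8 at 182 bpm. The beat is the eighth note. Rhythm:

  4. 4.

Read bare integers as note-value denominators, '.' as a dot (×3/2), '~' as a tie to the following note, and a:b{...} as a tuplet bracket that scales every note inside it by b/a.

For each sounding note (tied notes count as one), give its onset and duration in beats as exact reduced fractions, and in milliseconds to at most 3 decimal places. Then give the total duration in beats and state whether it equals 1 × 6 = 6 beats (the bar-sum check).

1) 0.0ms=0b +989.011ms=3b
2) 989.011ms=3b +989.011ms=3b
Σ=6b of 6 (182bpm 6/8) — PASS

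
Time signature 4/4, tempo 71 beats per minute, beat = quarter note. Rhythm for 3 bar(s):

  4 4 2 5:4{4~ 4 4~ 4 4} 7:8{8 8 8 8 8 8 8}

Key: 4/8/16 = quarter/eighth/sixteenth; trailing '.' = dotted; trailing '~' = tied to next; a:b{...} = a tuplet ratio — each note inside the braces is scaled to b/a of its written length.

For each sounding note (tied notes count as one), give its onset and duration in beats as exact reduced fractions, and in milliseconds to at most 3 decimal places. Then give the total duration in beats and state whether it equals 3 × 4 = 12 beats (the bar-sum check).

1) 0.0ms=0b +845.07ms=1b
2) 845.07ms=1b +845.07ms=1b
3) 1690.141ms=2b +1690.141ms=2b
4) 3380.282ms=4b +1352.113ms=8/5b
5) 4732.394ms=28/5b +1352.113ms=8/5b
6) 6084.507ms=36/5b +676.056ms=4/5b
7) 6760.563ms=8b +482.897ms=4/7b
8) 7243.461ms=60/7b +482.897ms=4/7b
9) 7726.358ms=64/7b +482.897ms=4/7b
10) 8209.256ms=68/7b +482.897ms=4/7b
11) 8692.153ms=72/7b +482.897ms=4/7b
12) 9175.05ms=76/7b +482.897ms=4/7b
13) 9657.948ms=80/7b +482.897ms=4/7b
Σ=12b of 12 (71bpm 4/4) — PASS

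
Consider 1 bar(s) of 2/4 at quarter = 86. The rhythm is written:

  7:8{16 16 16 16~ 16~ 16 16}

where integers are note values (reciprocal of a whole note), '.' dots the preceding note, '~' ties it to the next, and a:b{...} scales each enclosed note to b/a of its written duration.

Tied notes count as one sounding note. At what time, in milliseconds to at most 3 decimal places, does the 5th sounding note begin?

1. 0.0ms @ 0 + 199.336ms (2/7)
2. 199.336ms @ 2/7 + 199.336ms (2/7)
3. 398.671ms @ 4/7 + 199.336ms (2/7)
4. 598.007ms @ 6/7 + 598.007ms (6/7)
5. 1196.013ms @ 12/7 + 199.336ms (2/7)

note 5 onset = 12/7b = 1196.013ms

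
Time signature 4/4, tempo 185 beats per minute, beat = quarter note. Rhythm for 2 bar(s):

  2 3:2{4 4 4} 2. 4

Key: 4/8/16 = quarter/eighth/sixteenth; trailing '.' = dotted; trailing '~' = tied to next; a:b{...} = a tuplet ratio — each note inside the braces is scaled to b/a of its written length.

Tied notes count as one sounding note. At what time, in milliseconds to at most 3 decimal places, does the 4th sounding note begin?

note 4 onset = 10/3b = 1081.081ms

1. 0.0ms @ 0 + 648.649ms (2)
2. 648.649ms @ 2 + 216.216ms (2/3)
3. 864.865ms @ 8/3 + 216.216ms (2/3)
4. 1081.081ms @ 10/3 + 216.216ms (2/3)
5. 1297.297ms @ 4 + 972.973ms (3)
6. 2270.27ms @ 7 + 324.324ms (1)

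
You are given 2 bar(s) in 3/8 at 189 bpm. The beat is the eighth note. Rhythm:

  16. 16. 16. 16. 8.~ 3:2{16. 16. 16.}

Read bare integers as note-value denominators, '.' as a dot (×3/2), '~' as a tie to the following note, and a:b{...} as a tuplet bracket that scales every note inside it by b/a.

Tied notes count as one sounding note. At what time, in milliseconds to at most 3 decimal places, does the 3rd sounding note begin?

note 3 onset = 3/2b = 476.19ms

1. 0.0ms @ 0 + 238.095ms (3/4)
2. 238.095ms @ 3/4 + 238.095ms (3/4)
3. 476.19ms @ 3/2 + 238.095ms (3/4)
4. 714.286ms @ 9/4 + 238.095ms (3/4)
5. 952.381ms @ 3 + 634.921ms (2)
6. 1587.302ms @ 5 + 158.73ms (1/2)
7. 1746.032ms @ 11/2 + 158.73ms (1/2)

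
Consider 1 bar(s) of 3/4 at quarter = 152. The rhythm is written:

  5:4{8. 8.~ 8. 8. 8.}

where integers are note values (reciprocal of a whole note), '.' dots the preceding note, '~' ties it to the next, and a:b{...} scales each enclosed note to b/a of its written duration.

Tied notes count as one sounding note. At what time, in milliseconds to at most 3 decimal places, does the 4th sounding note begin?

1. 0.0ms @ 0 + 236.842ms (3/5)
2. 236.842ms @ 3/5 + 473.684ms (6/5)
3. 710.526ms @ 9/5 + 236.842ms (3/5)
4. 947.368ms @ 12/5 + 236.842ms (3/5)

note 4 onset = 12/5b = 947.368ms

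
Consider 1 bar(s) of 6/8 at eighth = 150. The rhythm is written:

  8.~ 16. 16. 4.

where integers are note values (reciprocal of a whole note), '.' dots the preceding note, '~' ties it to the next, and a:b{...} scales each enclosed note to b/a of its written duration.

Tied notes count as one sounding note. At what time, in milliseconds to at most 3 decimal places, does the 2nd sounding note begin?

1. 0.0ms @ 0 + 900.0ms (9/4)
2. 900.0ms @ 9/4 + 300.0ms (3/4)
3. 1200.0ms @ 3 + 1200.0ms (3)

note 2 onset = 9/4b = 900.0ms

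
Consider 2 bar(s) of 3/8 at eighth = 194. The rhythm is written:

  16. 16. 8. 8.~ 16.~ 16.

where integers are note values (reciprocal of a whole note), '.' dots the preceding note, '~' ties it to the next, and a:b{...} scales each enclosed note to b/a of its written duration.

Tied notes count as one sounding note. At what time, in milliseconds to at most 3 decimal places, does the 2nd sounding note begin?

note 2 onset = 3/4b = 231.959ms

1. 0.0ms @ 0 + 231.959ms (3/4)
2. 231.959ms @ 3/4 + 231.959ms (3/4)
3. 463.918ms @ 3/2 + 463.918ms (3/2)
4. 927.835ms @ 3 + 927.835ms (3)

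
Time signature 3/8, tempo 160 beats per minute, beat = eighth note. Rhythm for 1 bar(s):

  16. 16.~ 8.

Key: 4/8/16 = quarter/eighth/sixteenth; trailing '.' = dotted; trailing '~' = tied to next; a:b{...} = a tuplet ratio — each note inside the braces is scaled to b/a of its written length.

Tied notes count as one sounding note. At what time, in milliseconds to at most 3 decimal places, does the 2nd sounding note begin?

note 2 onset = 3/4b = 281.25ms

1. 0.0ms @ 0 + 281.25ms (3/4)
2. 281.25ms @ 3/4 + 843.75ms (9/4)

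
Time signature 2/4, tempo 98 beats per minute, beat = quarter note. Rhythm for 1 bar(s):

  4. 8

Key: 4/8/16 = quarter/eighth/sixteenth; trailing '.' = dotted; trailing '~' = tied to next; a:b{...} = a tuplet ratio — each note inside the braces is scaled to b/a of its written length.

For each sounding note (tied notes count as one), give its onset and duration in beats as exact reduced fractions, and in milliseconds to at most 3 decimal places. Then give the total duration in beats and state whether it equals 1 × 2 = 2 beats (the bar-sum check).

1) 0.0ms=0b +918.367ms=3/2b
2) 918.367ms=3/2b +306.122ms=1/2b
Σ=2b of 2 (98bpm 2/4) — PASS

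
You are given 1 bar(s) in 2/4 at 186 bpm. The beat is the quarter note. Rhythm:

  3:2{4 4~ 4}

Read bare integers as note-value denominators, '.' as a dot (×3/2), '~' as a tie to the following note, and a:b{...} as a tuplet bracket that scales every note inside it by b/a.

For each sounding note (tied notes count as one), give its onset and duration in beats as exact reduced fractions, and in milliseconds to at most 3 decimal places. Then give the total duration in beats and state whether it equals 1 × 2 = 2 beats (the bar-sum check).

1) 0.0ms=0b +215.054ms=2/3b
2) 215.054ms=2/3b +430.108ms=4/3b
Σ=2b of 2 (186bpm 2/4) — PASS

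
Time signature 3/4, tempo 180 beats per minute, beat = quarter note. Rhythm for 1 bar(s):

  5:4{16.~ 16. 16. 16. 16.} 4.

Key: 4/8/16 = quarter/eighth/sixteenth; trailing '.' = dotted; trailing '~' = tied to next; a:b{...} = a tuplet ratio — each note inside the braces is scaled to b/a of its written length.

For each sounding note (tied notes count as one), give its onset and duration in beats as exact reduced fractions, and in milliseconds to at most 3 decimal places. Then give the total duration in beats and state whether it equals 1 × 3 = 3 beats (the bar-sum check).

1) 0.0ms=0b +200.0ms=3/5b
2) 200.0ms=3/5b +100.0ms=3/10b
3) 300.0ms=9/10b +100.0ms=3/10b
4) 400.0ms=6/5b +100.0ms=3/10b
5) 500.0ms=3/2b +500.0ms=3/2b
Σ=3b of 3 (180bpm 3/4) — PASS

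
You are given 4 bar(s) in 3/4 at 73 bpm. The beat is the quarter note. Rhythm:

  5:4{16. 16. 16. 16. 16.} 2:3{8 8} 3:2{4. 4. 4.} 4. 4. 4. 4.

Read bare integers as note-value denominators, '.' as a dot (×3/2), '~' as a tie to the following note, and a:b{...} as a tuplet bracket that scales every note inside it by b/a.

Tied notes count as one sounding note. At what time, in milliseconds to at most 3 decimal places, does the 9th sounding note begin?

1. 0.0ms @ 0 + 246.575ms (3/10)
2. 246.575ms @ 3/10 + 246.575ms (3/10)
3. 493.151ms @ 3/5 + 246.575ms (3/10)
4. 739.726ms @ 9/10 + 246.575ms (3/10)
5. 986.301ms @ 6/5 + 246.575ms (3/10)
6. 1232.877ms @ 3/2 + 616.438ms (3/4)
7. 1849.315ms @ 9/4 + 616.438ms (3/4)
8. 2465.753ms @ 3 + 821.918ms (1)
9. 3287.671ms @ 4 + 821.918ms (1)
10. 4109.589ms @ 5 + 821.918ms (1)
11. 4931.507ms @ 6 + 1232.877ms (3/2)
12. 6164.384ms @ 15/2 + 1232.877ms (3/2)
13. 7397.26ms @ 9 + 1232.877ms (3/2)
14. 8630.137ms @ 21/2 + 1232.877ms (3/2)

note 9 onset = 4b = 3287.671ms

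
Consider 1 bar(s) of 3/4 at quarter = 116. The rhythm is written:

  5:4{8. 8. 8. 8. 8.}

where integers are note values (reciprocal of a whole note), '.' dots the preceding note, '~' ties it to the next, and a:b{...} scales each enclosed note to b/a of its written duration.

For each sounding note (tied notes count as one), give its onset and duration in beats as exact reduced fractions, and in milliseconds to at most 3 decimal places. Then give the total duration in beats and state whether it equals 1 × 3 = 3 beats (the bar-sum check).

1) 0.0ms=0b +310.345ms=3/5b
2) 310.345ms=3/5b +310.345ms=3/5b
3) 620.69ms=6/5b +310.345ms=3/5b
4) 931.034ms=9/5b +310.345ms=3/5b
5) 1241.379ms=12/5b +310.345ms=3/5b
Σ=3b of 3 (116bpm 3/4) — PASS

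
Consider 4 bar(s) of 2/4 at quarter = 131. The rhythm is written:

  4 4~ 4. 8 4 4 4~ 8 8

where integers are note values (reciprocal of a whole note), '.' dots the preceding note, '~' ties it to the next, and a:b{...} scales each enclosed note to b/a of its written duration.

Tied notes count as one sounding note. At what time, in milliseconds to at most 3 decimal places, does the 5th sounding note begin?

1. 0.0ms @ 0 + 458.015ms (1)
2. 458.015ms @ 1 + 1145.038ms (5/2)
3. 1603.053ms @ 7/2 + 229.008ms (1/2)
4. 1832.061ms @ 4 + 458.015ms (1)
5. 2290.076ms @ 5 + 458.015ms (1)
6. 2748.092ms @ 6 + 687.023ms (3/2)
7. 3435.115ms @ 15/2 + 229.008ms (1/2)

note 5 onset = 5b = 2290.076ms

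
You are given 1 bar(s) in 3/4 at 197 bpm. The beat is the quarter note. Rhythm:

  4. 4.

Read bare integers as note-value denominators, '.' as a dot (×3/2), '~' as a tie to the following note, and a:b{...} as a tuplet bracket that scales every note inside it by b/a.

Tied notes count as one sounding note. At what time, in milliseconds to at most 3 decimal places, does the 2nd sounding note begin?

1. 0.0ms @ 0 + 456.853ms (3/2)
2. 456.853ms @ 3/2 + 456.853ms (3/2)

note 2 onset = 3/2b = 456.853ms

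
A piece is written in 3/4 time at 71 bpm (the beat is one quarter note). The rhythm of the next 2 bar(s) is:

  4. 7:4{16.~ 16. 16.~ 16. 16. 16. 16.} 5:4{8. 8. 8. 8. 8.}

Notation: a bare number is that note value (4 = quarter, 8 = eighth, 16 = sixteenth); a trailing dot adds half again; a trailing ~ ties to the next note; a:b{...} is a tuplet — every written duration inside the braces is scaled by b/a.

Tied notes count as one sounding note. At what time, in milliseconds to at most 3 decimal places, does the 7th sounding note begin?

note 7 onset = 3b = 2535.211ms

1. 0.0ms @ 0 + 1267.606ms (3/2)
2. 1267.606ms @ 3/2 + 362.173ms (3/7)
3. 1629.779ms @ 27/14 + 362.173ms (3/7)
4. 1991.952ms @ 33/14 + 181.087ms (3/14)
5. 2173.038ms @ 18/7 + 181.087ms (3/14)
6. 2354.125ms @ 39/14 + 181.087ms (3/14)
7. 2535.211ms @ 3 + 507.042ms (3/5)
8. 3042.254ms @ 18/5 + 507.042ms (3/5)
9. 3549.296ms @ 21/5 + 507.042ms (3/5)
10. 4056.338ms @ 24/5 + 507.042ms (3/5)
11. 4563.38ms @ 27/5 + 507.042ms (3/5)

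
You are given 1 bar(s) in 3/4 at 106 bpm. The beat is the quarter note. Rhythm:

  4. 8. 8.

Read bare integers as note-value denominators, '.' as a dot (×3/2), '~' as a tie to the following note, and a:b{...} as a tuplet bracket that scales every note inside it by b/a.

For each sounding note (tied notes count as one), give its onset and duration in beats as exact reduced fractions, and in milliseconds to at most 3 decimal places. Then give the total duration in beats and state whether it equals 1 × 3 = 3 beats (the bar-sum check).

1) 0.0ms=0b +849.057ms=3/2b
2) 849.057ms=3/2b +424.528ms=3/4b
3) 1273.585ms=9/4b +424.528ms=3/4b
Σ=3b of 3 (106bpm 3/4) — PASS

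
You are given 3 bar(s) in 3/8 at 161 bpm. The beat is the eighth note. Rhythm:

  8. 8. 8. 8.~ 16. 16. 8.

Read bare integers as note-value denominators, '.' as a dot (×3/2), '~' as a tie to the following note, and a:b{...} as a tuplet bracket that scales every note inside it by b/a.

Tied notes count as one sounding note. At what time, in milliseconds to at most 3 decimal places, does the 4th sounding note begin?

1. 0.0ms @ 0 + 559.006ms (3/2)
2. 559.006ms @ 3/2 + 559.006ms (3/2)
3. 1118.012ms @ 3 + 559.006ms (3/2)
4. 1677.019ms @ 9/2 + 838.509ms (9/4)
5. 2515.528ms @ 27/4 + 279.503ms (3/4)
6. 2795.031ms @ 15/2 + 559.006ms (3/2)

note 4 onset = 9/2b = 1677.019ms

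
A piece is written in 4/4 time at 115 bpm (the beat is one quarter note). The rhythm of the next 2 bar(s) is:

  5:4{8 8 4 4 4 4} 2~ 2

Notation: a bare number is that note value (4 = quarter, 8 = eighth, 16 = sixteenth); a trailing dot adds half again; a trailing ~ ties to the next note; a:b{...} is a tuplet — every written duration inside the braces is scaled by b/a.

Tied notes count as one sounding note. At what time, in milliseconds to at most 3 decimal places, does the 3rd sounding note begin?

1. 0.0ms @ 0 + 208.696ms (2/5)
2. 208.696ms @ 2/5 + 208.696ms (2/5)
3. 417.391ms @ 4/5 + 417.391ms (4/5)
4. 834.783ms @ 8/5 + 417.391ms (4/5)
5. 1252.174ms @ 12/5 + 417.391ms (4/5)
6. 1669.565ms @ 16/5 + 417.391ms (4/5)
7. 2086.957ms @ 4 + 2086.957ms (4)

note 3 onset = 4/5b = 417.391ms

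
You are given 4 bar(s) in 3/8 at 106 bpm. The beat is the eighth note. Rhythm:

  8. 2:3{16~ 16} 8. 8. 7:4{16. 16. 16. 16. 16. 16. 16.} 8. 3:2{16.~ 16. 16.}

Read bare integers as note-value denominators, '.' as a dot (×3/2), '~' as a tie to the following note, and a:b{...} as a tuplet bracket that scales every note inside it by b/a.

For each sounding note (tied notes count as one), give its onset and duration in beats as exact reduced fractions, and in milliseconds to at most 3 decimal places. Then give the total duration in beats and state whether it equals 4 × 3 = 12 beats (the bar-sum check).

1) 0.0ms=0b +849.057ms=3/2b
2) 849.057ms=3/2b +849.057ms=3/2b
3) 1698.113ms=3b +849.057ms=3/2b
4) 2547.17ms=9/2b +849.057ms=3/2b
5) 3396.226ms=6b +242.588ms=3/7b
6) 3638.814ms=45/7b +242.588ms=3/7b
7) 3881.402ms=48/7b +242.588ms=3/7b
8) 4123.989ms=51/7b +242.588ms=3/7b
9) 4366.577ms=54/7b +242.588ms=3/7b
10) 4609.164ms=57/7b +242.588ms=3/7b
11) 4851.752ms=60/7b +242.588ms=3/7b
12) 5094.34ms=9b +849.057ms=3/2b
13) 5943.396ms=21/2b +566.038ms=1b
14) 6509.434ms=23/2b +283.019ms=1/2b
Σ=12b of 12 (106bpm 3/8) — PASS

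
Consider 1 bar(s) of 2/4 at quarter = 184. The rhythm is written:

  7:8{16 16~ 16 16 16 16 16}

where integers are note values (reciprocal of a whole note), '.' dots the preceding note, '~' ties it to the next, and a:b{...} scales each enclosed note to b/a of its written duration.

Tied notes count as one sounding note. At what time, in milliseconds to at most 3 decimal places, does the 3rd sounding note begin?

1. 0.0ms @ 0 + 93.168ms (2/7)
2. 93.168ms @ 2/7 + 186.335ms (4/7)
3. 279.503ms @ 6/7 + 93.168ms (2/7)
4. 372.671ms @ 8/7 + 93.168ms (2/7)
5. 465.839ms @ 10/7 + 93.168ms (2/7)
6. 559.006ms @ 12/7 + 93.168ms (2/7)

note 3 onset = 6/7b = 279.503ms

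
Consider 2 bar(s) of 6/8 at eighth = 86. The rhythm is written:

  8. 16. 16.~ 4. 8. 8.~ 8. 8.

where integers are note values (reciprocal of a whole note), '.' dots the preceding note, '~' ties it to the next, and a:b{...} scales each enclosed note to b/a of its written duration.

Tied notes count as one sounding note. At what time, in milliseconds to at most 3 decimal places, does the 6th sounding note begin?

note 6 onset = 21/2b = 7325.581ms

1. 0.0ms @ 0 + 1046.512ms (3/2)
2. 1046.512ms @ 3/2 + 523.256ms (3/4)
3. 1569.767ms @ 9/4 + 2616.279ms (15/4)
4. 4186.047ms @ 6 + 1046.512ms (3/2)
5. 5232.558ms @ 15/2 + 2093.023ms (3)
6. 7325.581ms @ 21/2 + 1046.512ms (3/2)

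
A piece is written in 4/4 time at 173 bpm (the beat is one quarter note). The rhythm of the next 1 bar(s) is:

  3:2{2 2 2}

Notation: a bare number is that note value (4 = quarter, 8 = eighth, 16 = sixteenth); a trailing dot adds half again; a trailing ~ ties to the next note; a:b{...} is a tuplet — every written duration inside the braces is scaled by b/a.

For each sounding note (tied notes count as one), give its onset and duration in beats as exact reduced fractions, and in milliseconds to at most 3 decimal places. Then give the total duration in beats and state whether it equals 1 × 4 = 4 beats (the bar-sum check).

1) 0.0ms=0b +462.428ms=4/3b
2) 462.428ms=4/3b +462.428ms=4/3b
3) 924.855ms=8/3b +462.428ms=4/3b
Σ=4b of 4 (173bpm 4/4) — PASS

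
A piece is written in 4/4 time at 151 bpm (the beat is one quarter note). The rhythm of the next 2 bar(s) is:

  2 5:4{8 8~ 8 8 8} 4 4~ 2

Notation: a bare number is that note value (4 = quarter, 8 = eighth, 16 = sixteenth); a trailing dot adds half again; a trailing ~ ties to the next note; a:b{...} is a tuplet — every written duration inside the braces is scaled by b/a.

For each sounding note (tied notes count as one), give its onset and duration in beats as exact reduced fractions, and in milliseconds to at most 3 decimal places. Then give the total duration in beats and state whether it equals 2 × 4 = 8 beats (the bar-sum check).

1) 0.0ms=0b +794.702ms=2b
2) 794.702ms=2b +158.94ms=2/5b
3) 953.642ms=12/5b +317.881ms=4/5b
4) 1271.523ms=16/5b +158.94ms=2/5b
5) 1430.464ms=18/5b +158.94ms=2/5b
6) 1589.404ms=4b +397.351ms=1b
7) 1986.755ms=5b +1192.053ms=3b
Σ=8b of 8 (151bpm 4/4) — PASS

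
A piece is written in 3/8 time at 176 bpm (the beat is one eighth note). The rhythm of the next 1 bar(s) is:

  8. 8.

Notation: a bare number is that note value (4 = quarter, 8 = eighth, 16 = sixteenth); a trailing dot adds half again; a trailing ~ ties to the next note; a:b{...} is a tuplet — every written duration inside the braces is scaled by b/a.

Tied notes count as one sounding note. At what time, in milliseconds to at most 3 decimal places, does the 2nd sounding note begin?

1. 0.0ms @ 0 + 511.364ms (3/2)
2. 511.364ms @ 3/2 + 511.364ms (3/2)

note 2 onset = 3/2b = 511.364ms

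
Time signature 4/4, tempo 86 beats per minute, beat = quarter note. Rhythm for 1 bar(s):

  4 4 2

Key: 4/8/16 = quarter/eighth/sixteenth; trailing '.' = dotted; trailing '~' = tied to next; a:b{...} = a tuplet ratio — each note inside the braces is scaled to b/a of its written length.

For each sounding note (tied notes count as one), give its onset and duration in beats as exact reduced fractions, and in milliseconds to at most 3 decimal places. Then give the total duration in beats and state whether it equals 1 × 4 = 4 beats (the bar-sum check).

1) 0.0ms=0b +697.674ms=1b
2) 697.674ms=1b +697.674ms=1b
3) 1395.349ms=2b +1395.349ms=2b
Σ=4b of 4 (86bpm 4/4) — PASS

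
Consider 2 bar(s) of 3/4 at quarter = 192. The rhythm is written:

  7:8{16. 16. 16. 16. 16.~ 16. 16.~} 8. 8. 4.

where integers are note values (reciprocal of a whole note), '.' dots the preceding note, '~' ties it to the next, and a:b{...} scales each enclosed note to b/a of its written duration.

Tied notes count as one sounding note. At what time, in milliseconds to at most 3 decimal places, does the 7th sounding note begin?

1. 0.0ms @ 0 + 133.929ms (3/7)
2. 133.929ms @ 3/7 + 133.929ms (3/7)
3. 267.857ms @ 6/7 + 133.929ms (3/7)
4. 401.786ms @ 9/7 + 133.929ms (3/7)
5. 535.714ms @ 12/7 + 267.857ms (6/7)
6. 803.571ms @ 18/7 + 368.304ms (33/28)
7. 1171.875ms @ 15/4 + 234.375ms (3/4)
8. 1406.25ms @ 9/2 + 468.75ms (3/2)

note 7 onset = 15/4b = 1171.875ms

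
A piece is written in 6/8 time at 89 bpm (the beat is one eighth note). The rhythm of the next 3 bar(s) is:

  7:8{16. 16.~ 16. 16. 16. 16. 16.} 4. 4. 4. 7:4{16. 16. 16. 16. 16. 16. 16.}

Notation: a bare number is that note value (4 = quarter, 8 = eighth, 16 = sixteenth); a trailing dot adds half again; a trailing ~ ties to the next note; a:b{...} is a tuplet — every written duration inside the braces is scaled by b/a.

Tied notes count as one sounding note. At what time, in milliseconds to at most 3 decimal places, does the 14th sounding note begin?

1. 0.0ms @ 0 + 577.849ms (6/7)
2. 577.849ms @ 6/7 + 1155.698ms (12/7)
3. 1733.547ms @ 18/7 + 577.849ms (6/7)
4. 2311.396ms @ 24/7 + 577.849ms (6/7)
5. 2889.246ms @ 30/7 + 577.849ms (6/7)
6. 3467.095ms @ 36/7 + 577.849ms (6/7)
7. 4044.944ms @ 6 + 2022.472ms (3)
8. 6067.416ms @ 9 + 2022.472ms (3)
9. 8089.888ms @ 12 + 2022.472ms (3)
10. 10112.36ms @ 15 + 288.925ms (3/7)
11. 10401.284ms @ 108/7 + 288.925ms (3/7)
12. 10690.209ms @ 111/7 + 288.925ms (3/7)
13. 10979.133ms @ 114/7 + 288.925ms (3/7)
14. 11268.058ms @ 117/7 + 288.925ms (3/7)
15. 11556.982ms @ 120/7 + 288.925ms (3/7)
16. 11845.907ms @ 123/7 + 288.925ms (3/7)

note 14 onset = 117/7b = 11268.058ms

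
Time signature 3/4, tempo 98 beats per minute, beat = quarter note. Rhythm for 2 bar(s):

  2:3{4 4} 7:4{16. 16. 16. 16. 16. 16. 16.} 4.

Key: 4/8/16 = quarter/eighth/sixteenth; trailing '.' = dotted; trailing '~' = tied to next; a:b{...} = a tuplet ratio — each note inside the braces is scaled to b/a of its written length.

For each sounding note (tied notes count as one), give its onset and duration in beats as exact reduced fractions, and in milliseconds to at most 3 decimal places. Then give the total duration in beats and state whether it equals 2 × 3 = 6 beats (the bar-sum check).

1) 0.0ms=0b +918.367ms=3/2b
2) 918.367ms=3/2b +918.367ms=3/2b
3) 1836.735ms=3b +131.195ms=3/14b
4) 1967.93ms=45/14b +131.195ms=3/14b
5) 2099.125ms=24/7b +131.195ms=3/14b
6) 2230.321ms=51/14b +131.195ms=3/14b
7) 2361.516ms=27/7b +131.195ms=3/14b
8) 2492.711ms=57/14b +131.195ms=3/14b
9) 2623.907ms=30/7b +131.195ms=3/14b
10) 2755.102ms=9/2b +918.367ms=3/2b
Σ=6b of 6 (98bpm 3/4) — PASS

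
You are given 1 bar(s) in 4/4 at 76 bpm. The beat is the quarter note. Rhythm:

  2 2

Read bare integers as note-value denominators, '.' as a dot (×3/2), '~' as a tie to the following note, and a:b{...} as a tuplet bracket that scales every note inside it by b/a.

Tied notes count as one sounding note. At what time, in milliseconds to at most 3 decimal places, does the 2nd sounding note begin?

1. 0.0ms @ 0 + 1578.947ms (2)
2. 1578.947ms @ 2 + 1578.947ms (2)

note 2 onset = 2b = 1578.947ms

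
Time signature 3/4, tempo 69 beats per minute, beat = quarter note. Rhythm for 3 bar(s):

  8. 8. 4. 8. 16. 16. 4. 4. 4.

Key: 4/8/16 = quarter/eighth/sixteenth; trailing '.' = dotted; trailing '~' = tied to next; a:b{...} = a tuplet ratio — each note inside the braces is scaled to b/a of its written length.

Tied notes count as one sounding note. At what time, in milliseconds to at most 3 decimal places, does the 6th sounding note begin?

1. 0.0ms @ 0 + 652.174ms (3/4)
2. 652.174ms @ 3/4 + 652.174ms (3/4)
3. 1304.348ms @ 3/2 + 1304.348ms (3/2)
4. 2608.696ms @ 3 + 652.174ms (3/4)
5. 3260.87ms @ 15/4 + 326.087ms (3/8)
6. 3586.957ms @ 33/8 + 326.087ms (3/8)
7. 3913.043ms @ 9/2 + 1304.348ms (3/2)
8. 5217.391ms @ 6 + 1304.348ms (3/2)
9. 6521.739ms @ 15/2 + 1304.348ms (3/2)

note 6 onset = 33/8b = 3586.957ms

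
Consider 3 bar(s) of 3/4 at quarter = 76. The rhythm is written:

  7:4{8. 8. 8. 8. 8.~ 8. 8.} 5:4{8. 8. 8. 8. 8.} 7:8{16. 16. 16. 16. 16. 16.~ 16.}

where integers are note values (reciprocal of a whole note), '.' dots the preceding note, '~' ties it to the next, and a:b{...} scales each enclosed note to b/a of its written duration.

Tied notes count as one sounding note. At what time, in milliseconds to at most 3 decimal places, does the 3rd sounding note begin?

note 3 onset = 6/7b = 676.692ms

1. 0.0ms @ 0 + 338.346ms (3/7)
2. 338.346ms @ 3/7 + 338.346ms (3/7)
3. 676.692ms @ 6/7 + 338.346ms (3/7)
4. 1015.038ms @ 9/7 + 338.346ms (3/7)
5. 1353.383ms @ 12/7 + 676.692ms (6/7)
6. 2030.075ms @ 18/7 + 338.346ms (3/7)
7. 2368.421ms @ 3 + 473.684ms (3/5)
8. 2842.105ms @ 18/5 + 473.684ms (3/5)
9. 3315.789ms @ 21/5 + 473.684ms (3/5)
10. 3789.474ms @ 24/5 + 473.684ms (3/5)
11. 4263.158ms @ 27/5 + 473.684ms (3/5)
12. 4736.842ms @ 6 + 338.346ms (3/7)
13. 5075.188ms @ 45/7 + 338.346ms (3/7)
14. 5413.534ms @ 48/7 + 338.346ms (3/7)
15. 5751.88ms @ 51/7 + 338.346ms (3/7)
16. 6090.226ms @ 54/7 + 338.346ms (3/7)
17. 6428.571ms @ 57/7 + 676.692ms (6/7)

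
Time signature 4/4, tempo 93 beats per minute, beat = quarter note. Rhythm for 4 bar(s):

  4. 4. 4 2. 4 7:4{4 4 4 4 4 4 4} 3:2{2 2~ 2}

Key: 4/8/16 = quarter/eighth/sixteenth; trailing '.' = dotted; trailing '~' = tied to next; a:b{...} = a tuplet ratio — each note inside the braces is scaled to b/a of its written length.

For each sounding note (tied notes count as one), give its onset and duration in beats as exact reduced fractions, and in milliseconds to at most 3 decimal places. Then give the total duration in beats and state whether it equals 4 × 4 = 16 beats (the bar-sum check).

1) 0.0ms=0b +967.742ms=3/2b
2) 967.742ms=3/2b +967.742ms=3/2b
3) 1935.484ms=3b +645.161ms=1b
4) 2580.645ms=4b +1935.484ms=3b
5) 4516.129ms=7b +645.161ms=1b
6) 5161.29ms=8b +368.664ms=4/7b
7) 5529.954ms=60/7b +368.664ms=4/7b
8) 5898.618ms=64/7b +368.664ms=4/7b
9) 6267.281ms=68/7b +368.664ms=4/7b
10) 6635.945ms=72/7b +368.664ms=4/7b
11) 7004.608ms=76/7b +368.664ms=4/7b
12) 7373.272ms=80/7b +368.664ms=4/7b
13) 7741.935ms=12b +860.215ms=4/3b
14) 8602.151ms=40/3b +1720.43ms=8/3b
Σ=16b of 16 (93bpm 4/4) — PASS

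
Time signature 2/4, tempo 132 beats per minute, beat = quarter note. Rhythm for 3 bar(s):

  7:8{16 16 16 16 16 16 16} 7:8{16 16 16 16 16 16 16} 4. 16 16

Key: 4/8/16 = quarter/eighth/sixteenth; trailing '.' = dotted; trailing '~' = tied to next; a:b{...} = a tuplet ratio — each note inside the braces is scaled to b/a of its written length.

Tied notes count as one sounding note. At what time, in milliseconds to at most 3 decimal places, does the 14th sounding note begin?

1. 0.0ms @ 0 + 129.87ms (2/7)
2. 129.87ms @ 2/7 + 129.87ms (2/7)
3. 259.74ms @ 4/7 + 129.87ms (2/7)
4. 389.61ms @ 6/7 + 129.87ms (2/7)
5. 519.481ms @ 8/7 + 129.87ms (2/7)
6. 649.351ms @ 10/7 + 129.87ms (2/7)
7. 779.221ms @ 12/7 + 129.87ms (2/7)
8. 909.091ms @ 2 + 129.87ms (2/7)
9. 1038.961ms @ 16/7 + 129.87ms (2/7)
10. 1168.831ms @ 18/7 + 129.87ms (2/7)
11. 1298.701ms @ 20/7 + 129.87ms (2/7)
12. 1428.571ms @ 22/7 + 129.87ms (2/7)
13. 1558.442ms @ 24/7 + 129.87ms (2/7)
14. 1688.312ms @ 26/7 + 129.87ms (2/7)
15. 1818.182ms @ 4 + 681.818ms (3/2)
16. 2500.0ms @ 11/2 + 113.636ms (1/4)
17. 2613.636ms @ 23/4 + 113.636ms (1/4)

note 14 onset = 26/7b = 1688.312ms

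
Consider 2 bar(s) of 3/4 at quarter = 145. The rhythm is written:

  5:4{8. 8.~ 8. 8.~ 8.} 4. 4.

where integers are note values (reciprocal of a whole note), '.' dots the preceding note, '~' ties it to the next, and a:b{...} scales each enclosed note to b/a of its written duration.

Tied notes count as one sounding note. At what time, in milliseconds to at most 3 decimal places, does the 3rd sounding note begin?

1. 0.0ms @ 0 + 248.276ms (3/5)
2. 248.276ms @ 3/5 + 496.552ms (6/5)
3. 744.828ms @ 9/5 + 496.552ms (6/5)
4. 1241.379ms @ 3 + 620.69ms (3/2)
5. 1862.069ms @ 9/2 + 620.69ms (3/2)

note 3 onset = 9/5b = 744.828ms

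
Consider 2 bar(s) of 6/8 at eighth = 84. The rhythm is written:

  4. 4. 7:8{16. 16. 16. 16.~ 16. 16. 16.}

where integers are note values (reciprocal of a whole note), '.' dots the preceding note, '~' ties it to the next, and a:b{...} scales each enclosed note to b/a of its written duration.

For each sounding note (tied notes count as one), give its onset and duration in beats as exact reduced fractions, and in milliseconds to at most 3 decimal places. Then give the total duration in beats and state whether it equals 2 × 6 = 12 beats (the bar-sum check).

1) 0.0ms=0b +2142.857ms=3b
2) 2142.857ms=3b +2142.857ms=3b
3) 4285.714ms=6b +612.245ms=6/7b
4) 4897.959ms=48/7b +612.245ms=6/7b
5) 5510.204ms=54/7b +612.245ms=6/7b
6) 6122.449ms=60/7b +1224.49ms=12/7b
7) 7346.939ms=72/7b +612.245ms=6/7b
8) 7959.184ms=78/7b +612.245ms=6/7b
Σ=12b of 12 (84bpm 6/8) — PASS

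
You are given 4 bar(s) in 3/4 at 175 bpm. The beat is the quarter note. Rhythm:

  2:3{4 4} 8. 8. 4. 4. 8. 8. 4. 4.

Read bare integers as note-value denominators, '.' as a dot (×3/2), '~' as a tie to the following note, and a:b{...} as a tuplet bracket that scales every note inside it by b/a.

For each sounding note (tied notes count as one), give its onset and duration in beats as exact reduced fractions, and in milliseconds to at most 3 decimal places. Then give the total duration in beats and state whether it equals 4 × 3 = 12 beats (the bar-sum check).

1) 0.0ms=0b +514.286ms=3/2b
2) 514.286ms=3/2b +514.286ms=3/2b
3) 1028.571ms=3b +257.143ms=3/4b
4) 1285.714ms=15/4b +257.143ms=3/4b
5) 1542.857ms=9/2b +514.286ms=3/2b
6) 2057.143ms=6b +514.286ms=3/2b
7) 2571.429ms=15/2b +257.143ms=3/4b
8) 2828.571ms=33/4b +257.143ms=3/4b
9) 3085.714ms=9b +514.286ms=3/2b
10) 3600.0ms=21/2b +514.286ms=3/2b
Σ=12b of 12 (175bpm 3/4) — PASS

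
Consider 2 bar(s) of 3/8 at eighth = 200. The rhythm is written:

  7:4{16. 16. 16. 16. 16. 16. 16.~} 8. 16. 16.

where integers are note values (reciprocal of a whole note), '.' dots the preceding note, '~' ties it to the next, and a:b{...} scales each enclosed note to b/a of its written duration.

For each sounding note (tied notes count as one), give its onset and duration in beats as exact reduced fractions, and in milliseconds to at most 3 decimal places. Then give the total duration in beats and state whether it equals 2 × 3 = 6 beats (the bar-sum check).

1) 0.0ms=0b +128.571ms=3/7b
2) 128.571ms=3/7b +128.571ms=3/7b
3) 257.143ms=6/7b +128.571ms=3/7b
4) 385.714ms=9/7b +128.571ms=3/7b
5) 514.286ms=12/7b +128.571ms=3/7b
6) 642.857ms=15/7b +128.571ms=3/7b
7) 771.429ms=18/7b +578.571ms=27/14b
8) 1350.0ms=9/2b +225.0ms=3/4b
9) 1575.0ms=21/4b +225.0ms=3/4b
Σ=6b of 6 (200bpm 3/8) — PASS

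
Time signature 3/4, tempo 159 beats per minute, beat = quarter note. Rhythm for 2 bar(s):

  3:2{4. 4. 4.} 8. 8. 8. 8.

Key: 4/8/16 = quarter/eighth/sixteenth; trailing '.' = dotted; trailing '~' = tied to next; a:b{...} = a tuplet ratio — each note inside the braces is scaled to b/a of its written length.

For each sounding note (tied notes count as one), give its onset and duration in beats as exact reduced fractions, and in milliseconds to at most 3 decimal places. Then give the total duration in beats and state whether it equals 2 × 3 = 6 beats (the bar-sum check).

1) 0.0ms=0b +377.358ms=1b
2) 377.358ms=1b +377.358ms=1b
3) 754.717ms=2b +377.358ms=1b
4) 1132.075ms=3b +283.019ms=3/4b
5) 1415.094ms=15/4b +283.019ms=3/4b
6) 1698.113ms=9/2b +283.019ms=3/4b
7) 1981.132ms=21/4b +283.019ms=3/4b
Σ=6b of 6 (159bpm 3/4) — PASS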